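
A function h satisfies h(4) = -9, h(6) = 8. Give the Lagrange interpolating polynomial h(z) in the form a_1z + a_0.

Build the Lagrange basis polynomials:
L_0(z) = (z - 6) / [-2] = -(1/2)z + 3
L_1(z) = (z - 4) / [2] = (1/2)z - 2
h(z) = (-9)·L_0 + 8·L_1
  (-9)·L_0(z) = (9/2)z - 27
  8·L_1(z) = 4z - 16
Adding term by term: (17/2)z - 43

h(z) = (17/2)z - 43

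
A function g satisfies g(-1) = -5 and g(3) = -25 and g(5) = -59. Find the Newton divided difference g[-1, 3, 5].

-2

g[-1,3] = (-25 - (-5)) / (3 - (-1)) = -5
g[3,5] = (-59 - (-25)) / (5 - 3) = -17
g[-1,3,5] = (-17 - (-5)) / (5 - (-1)) = -2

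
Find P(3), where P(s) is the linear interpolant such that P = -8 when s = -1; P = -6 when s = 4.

Evaluate each Lagrange basis at s = 3:
L_0(3) = (-1)/[(-5)] = 1/5
L_1(3) = (4)/[(5)] = 4/5
Sum: (-8)·(1/5) + (-6)·(4/5) = -32/5

-32/5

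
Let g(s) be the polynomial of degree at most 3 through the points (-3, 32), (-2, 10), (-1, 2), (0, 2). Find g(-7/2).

401/8

Using Newton's divided-difference form:
g[-3,-2] = (10 - 32) / (-2 - (-3)) = -22
g[-2,-1] = (2 - 10) / (-1 - (-2)) = -8
g[-1,0] = (2 - 2) / (0 - (-1)) = 0
g[-3,-2,-1] = (-8 - (-22)) / (-1 - (-3)) = 7
g[-2,-1,0] = (0 - (-8)) / (0 - (-2)) = 4
g[-3,-2,-1,0] = (4 - 7) / (0 - (-3)) = -1
g(-7/2) = 32 + (-22)·(-1/2) + 7·(-1/2)·(-3/2) + (-1)·(-1/2)·(-3/2)·(-5/2) = 401/8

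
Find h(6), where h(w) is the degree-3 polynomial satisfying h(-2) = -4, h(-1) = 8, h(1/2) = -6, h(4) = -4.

Evaluate each Lagrange basis at w = 6:
L_0(6) = (7)·(11/2)·(2)/[(-1)·(-5/2)·(-6)] = -77/15
L_1(6) = (8)·(11/2)·(2)/[(1)·(-3/2)·(-5)] = 176/15
L_2(6) = (8)·(7)·(2)/[(5/2)·(3/2)·(-7/2)] = -128/15
L_3(6) = (8)·(7)·(11/2)/[(6)·(5)·(7/2)] = 44/15
Sum: (-4)·(-77/15) + 8·(176/15) + (-6)·(-128/15) + (-4)·(44/15) = 2308/15

2308/15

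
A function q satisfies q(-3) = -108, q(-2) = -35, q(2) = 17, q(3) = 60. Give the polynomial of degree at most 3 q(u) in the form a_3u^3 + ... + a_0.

Newton's divided differences:
q[-3,-2] = (-35 - (-108)) / (-2 - (-3)) = 73
q[-2,2] = (17 - (-35)) / (2 - (-2)) = 13
q[2,3] = (60 - 17) / (3 - 2) = 43
q[-3,-2,2] = (13 - 73) / (2 - (-3)) = -12
q[-2,2,3] = (43 - 13) / (3 - (-2)) = 6
q[-3,-2,2,3] = (6 - (-12)) / (3 - (-3)) = 3
q(u) = -108 + 73·(u + 3) + (-12)·(u + 3)(u + 2) + 3·(u + 3)(u + 2)(u - 2)
Expanding: q(u) = 3u^3 - 3u^2 + u + 3

q(u) = 3u^3 - 3u^2 + u + 3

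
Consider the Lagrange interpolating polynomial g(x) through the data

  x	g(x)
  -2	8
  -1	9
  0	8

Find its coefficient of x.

-2

Build the Lagrange basis polynomials:
L_0(x) = (x + 1)x / [2] = (1/2)x^2 + (1/2)x
L_1(x) = (x + 2)x / [-1] = -x^2 - 2x
L_2(x) = (x + 2)(x + 1) / [2] = (1/2)x^2 + (3/2)x + 1
g(x) = 8·L_0 + 9·L_1 + 8·L_2
Only the coefficient of x is needed; take it from each L_i and combine:
8·(1/2) + 9·(-2) + 8·(3/2) = -2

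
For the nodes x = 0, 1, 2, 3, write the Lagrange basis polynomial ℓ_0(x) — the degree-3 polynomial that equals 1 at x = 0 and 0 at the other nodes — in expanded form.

ℓ_0(x) = (x - 1)(x - 2)(x - 3) / [(-1)·(-2)·(-3)]
       = (x^3 - 6x^2 + 11x - 6) / (-6)

ℓ_0(x) = -(1/6)x^3 + x^2 - (11/6)x + 1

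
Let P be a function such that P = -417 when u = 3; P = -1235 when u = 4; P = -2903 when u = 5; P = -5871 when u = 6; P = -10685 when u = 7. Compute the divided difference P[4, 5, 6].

-650

P[4,5] = (-2903 - (-1235)) / (5 - 4) = -1668
P[5,6] = (-5871 - (-2903)) / (6 - 5) = -2968
P[4,5,6] = (-2968 - (-1668)) / (6 - 4) = -650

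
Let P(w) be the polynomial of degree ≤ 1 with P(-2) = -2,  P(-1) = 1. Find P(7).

Evaluate each Lagrange basis at w = 7:
L_0(7) = (8)/[(-1)] = -8
L_1(7) = (9)/[(1)] = 9
Sum: (-2)·(-8) + 1·(9) = 25

25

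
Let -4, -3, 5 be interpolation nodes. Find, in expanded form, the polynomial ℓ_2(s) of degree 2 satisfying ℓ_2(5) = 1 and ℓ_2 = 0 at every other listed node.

ℓ_2(s) = (1/72)s^2 + (7/72)s + 1/6

ℓ_2(s) = (s + 4)(s + 3) / [(9)·(8)]
       = (s^2 + 7s + 12) / (72)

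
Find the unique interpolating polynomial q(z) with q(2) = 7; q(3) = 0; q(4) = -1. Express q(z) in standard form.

q(z) = 3z^2 - 22z + 39

L_0(z) = (z - 3)(z - 4) / [2] = (1/2)z^2 - (7/2)z + 6
L_1(z) = (z - 2)(z - 4) / [-1] = -z^2 + 6z - 8
L_2(z) = (z - 2)(z - 3) / [2] = (1/2)z^2 - (5/2)z + 3
q(z) = 7·L_0 + 0·L_1 + (-1)·L_2
  7·L_0(z) = (7/2)z^2 - (49/2)z + 42
  0·L_1(z) = 0
  (-1)·L_2(z) = -(1/2)z^2 + (5/2)z - 3
Adding term by term: 3z^2 - 22z + 39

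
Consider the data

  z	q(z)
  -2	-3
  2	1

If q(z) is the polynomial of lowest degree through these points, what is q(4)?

L_0(4) = (2)/[(-4)] = -1/2
L_1(4) = (6)/[(4)] = 3/2
Sum: (-3)·(-1/2) + 1·(3/2) = 3

3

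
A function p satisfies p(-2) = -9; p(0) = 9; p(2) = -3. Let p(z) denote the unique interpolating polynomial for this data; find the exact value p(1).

Using Newton's divided-difference form:
p[-2,0] = (9 - (-9)) / (0 - (-2)) = 9
p[0,2] = (-3 - 9) / (2 - 0) = -6
p[-2,0,2] = (-6 - 9) / (2 - (-2)) = -15/4
p(1) = -9 + 9·(3) + (-15/4)·(3)·(1) = 27/4

27/4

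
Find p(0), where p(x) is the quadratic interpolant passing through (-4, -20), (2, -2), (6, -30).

0

Evaluate each Lagrange basis at x = 0:
L_0(0) = (-2)·(-6)/[(-6)·(-10)] = 1/5
L_1(0) = (4)·(-6)/[(6)·(-4)] = 1
L_2(0) = (4)·(-2)/[(10)·(4)] = -1/5
Sum: (-20)·(1/5) + (-2)·(1) + (-30)·(-1/5) = 0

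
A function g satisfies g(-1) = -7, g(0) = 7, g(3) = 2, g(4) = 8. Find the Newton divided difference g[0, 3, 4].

g[0,3] = (2 - 7) / (3 - 0) = -5/3
g[3,4] = (8 - 2) / (4 - 3) = 6
g[0,3,4] = (6 - (-5/3)) / (4 - 0) = 23/12

23/12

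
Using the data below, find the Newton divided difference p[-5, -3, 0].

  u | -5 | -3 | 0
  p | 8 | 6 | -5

-8/15

p[-5,-3] = (6 - 8) / (-3 - (-5)) = -1
p[-3,0] = (-5 - 6) / (0 - (-3)) = -11/3
p[-5,-3,0] = (-11/3 - (-1)) / (0 - (-5)) = -8/15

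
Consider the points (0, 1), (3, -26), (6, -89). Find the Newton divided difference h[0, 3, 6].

h[0,3] = (-26 - 1) / (3 - 0) = -9
h[3,6] = (-89 - (-26)) / (6 - 3) = -21
h[0,3,6] = (-21 - (-9)) / (6 - 0) = -2

-2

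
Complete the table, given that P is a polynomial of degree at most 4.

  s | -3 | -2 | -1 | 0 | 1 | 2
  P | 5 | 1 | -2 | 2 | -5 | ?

-65

The 5 known values determine P uniquely (degree ≤ 4).
Evaluate each Lagrange basis at s = 2:
L_0(2) = (4)·(3)·(2)·(1)/[(-1)·(-2)·(-3)·(-4)] = 1
L_1(2) = (5)·(3)·(2)·(1)/[(1)·(-1)·(-2)·(-3)] = -5
L_2(2) = (5)·(4)·(2)·(1)/[(2)·(1)·(-1)·(-2)] = 10
L_3(2) = (5)·(4)·(3)·(1)/[(3)·(2)·(1)·(-1)] = -10
L_4(2) = (5)·(4)·(3)·(2)/[(4)·(3)·(2)·(1)] = 5
Sum: 5·(1) + 1·(-5) + (-2)·(10) + 2·(-10) + (-5)·(5) = -65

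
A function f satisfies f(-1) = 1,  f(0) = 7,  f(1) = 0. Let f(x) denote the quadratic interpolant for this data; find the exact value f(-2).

Using Newton's divided-difference form:
f[-1,0] = (7 - 1) / (0 - (-1)) = 6
f[0,1] = (0 - 7) / (1 - 0) = -7
f[-1,0,1] = (-7 - 6) / (1 - (-1)) = -13/2
f(-2) = 1 + 6·(-1) + (-13/2)·(-1)·(-2) = -18

-18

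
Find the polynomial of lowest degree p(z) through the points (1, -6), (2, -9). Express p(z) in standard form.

p(z) = -3z - 3

Build the Lagrange basis polynomials:
L_0(z) = (z - 2) / [-1] = -z + 2
L_1(z) = (z - 1) / [1] = z - 1
p(z) = (-6)·L_0 + (-9)·L_1
  (-6)·L_0(z) = 6z - 12
  (-9)·L_1(z) = -9z + 9
Adding term by term: -3z - 3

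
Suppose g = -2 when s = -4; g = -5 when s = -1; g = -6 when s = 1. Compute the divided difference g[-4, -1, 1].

g[-4,-1] = (-5 - (-2)) / (-1 - (-4)) = -1
g[-1,1] = (-6 - (-5)) / (1 - (-1)) = -1/2
g[-4,-1,1] = (-1/2 - (-1)) / (1 - (-4)) = 1/10

1/10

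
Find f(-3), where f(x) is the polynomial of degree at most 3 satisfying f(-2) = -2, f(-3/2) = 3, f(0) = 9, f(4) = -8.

-141/8

Evaluate each Lagrange basis at x = -3:
L_0(-3) = (-3/2)·(-3)·(-7)/[(-1/2)·(-2)·(-6)] = 21/4
L_1(-3) = (-1)·(-3)·(-7)/[(1/2)·(-3/2)·(-11/2)] = -56/11
L_2(-3) = (-1)·(-3/2)·(-7)/[(2)·(3/2)·(-4)] = 7/8
L_3(-3) = (-1)·(-3/2)·(-3)/[(6)·(11/2)·(4)] = -3/88
Sum: (-2)·(21/4) + 3·(-56/11) + 9·(7/8) + (-8)·(-3/88) = -141/8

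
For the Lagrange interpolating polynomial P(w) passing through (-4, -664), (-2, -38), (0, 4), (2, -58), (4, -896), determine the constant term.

4

L_0(w) = (w + 2)w(w - 2)(w - 4) / [384] = (1/384)w^4 - (1/96)w^3 - (1/96)w^2 + (1/24)w
L_1(w) = (w + 4)w(w - 2)(w - 4) / [-96] = -(1/96)w^4 + (1/48)w^3 + (1/6)w^2 - (1/3)w
L_2(w) = (w + 4)(w + 2)(w - 2)(w - 4) / [64] = (1/64)w^4 - (5/16)w^2 + 1
L_3(w) = (w + 4)(w + 2)w(w - 4) / [-96] = -(1/96)w^4 - (1/48)w^3 + (1/6)w^2 + (1/3)w
L_4(w) = (w + 4)(w + 2)w(w - 2) / [384] = (1/384)w^4 + (1/96)w^3 - (1/96)w^2 - (1/24)w
P(w) = (-664)·L_0 + (-38)·L_1 + 4·L_2 + (-58)·L_3 + (-896)·L_4
Only the constant term is needed; take it from each L_i and combine:
(-664)·(0) + (-38)·(0) + 4·(1) + (-58)·(0) + (-896)·(0) = 4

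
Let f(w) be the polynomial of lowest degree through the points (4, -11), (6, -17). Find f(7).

L_0(7) = (1)/[(-2)] = -1/2
L_1(7) = (3)/[(2)] = 3/2
Sum: (-11)·(-1/2) + (-17)·(3/2) = -20

-20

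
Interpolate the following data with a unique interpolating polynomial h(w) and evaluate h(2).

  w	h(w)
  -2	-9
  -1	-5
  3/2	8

Using Newton's divided-difference form:
h[-2,-1] = (-5 - (-9)) / (-1 - (-2)) = 4
h[-1,3/2] = (8 - (-5)) / (3/2 - (-1)) = 26/5
h[-2,-1,3/2] = (26/5 - 4) / (3/2 - (-2)) = 12/35
h(2) = -9 + 4·(4) + (12/35)·(4)·(3) = 389/35

389/35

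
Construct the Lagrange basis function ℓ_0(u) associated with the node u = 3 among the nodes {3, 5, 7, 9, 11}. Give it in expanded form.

ℓ_0(u) = (u - 5)(u - 7)(u - 9)(u - 11) / [(-2)·(-4)·(-6)·(-8)]
       = (u^4 - 32u^3 + 374u^2 - 1888u + 3465) / (384)

ℓ_0(u) = (1/384)u^4 - (1/12)u^3 + (187/192)u^2 - (59/12)u + 1155/128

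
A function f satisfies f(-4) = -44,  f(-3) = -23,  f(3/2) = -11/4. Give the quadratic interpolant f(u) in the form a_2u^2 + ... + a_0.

L_0(u) = (u + 3)(u - 3/2) / [11/2] = (2/11)u^2 + (3/11)u - 9/11
L_1(u) = (u + 4)(u - 3/2) / [-9/2] = -(2/9)u^2 - (5/9)u + 4/3
L_2(u) = (u + 4)(u + 3) / [99/4] = (4/99)u^2 + (28/99)u + 16/33
f(u) = (-44)·L_0 + (-23)·L_1 + (-11/4)·L_2
  (-44)·L_0(u) = -8u^2 - 12u + 36
  (-23)·L_1(u) = (46/9)u^2 + (115/9)u - 92/3
  (-11/4)·L_2(u) = -(1/9)u^2 - (7/9)u - 4/3
Adding term by term: -3u^2 + 4

f(u) = -3u^2 + 4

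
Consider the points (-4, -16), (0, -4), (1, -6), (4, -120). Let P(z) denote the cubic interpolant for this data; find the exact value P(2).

-22

Evaluate each Lagrange basis at z = 2:
L_0(2) = (2)·(1)·(-2)/[(-4)·(-5)·(-8)] = 1/40
L_1(2) = (6)·(1)·(-2)/[(4)·(-1)·(-4)] = -3/4
L_2(2) = (6)·(2)·(-2)/[(5)·(1)·(-3)] = 8/5
L_3(2) = (6)·(2)·(1)/[(8)·(4)·(3)] = 1/8
Sum: (-16)·(1/40) + (-4)·(-3/4) + (-6)·(8/5) + (-120)·(1/8) = -22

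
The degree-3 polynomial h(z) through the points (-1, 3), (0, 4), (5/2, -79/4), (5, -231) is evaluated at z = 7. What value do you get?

-661

Evaluate each Lagrange basis at z = 7:
L_0(7) = (7)·(9/2)·(2)/[(-1)·(-7/2)·(-6)] = -3
L_1(7) = (8)·(9/2)·(2)/[(1)·(-5/2)·(-5)] = 144/25
L_2(7) = (8)·(7)·(2)/[(7/2)·(5/2)·(-5/2)] = -128/25
L_3(7) = (8)·(7)·(9/2)/[(6)·(5)·(5/2)] = 84/25
Sum: 3·(-3) + 4·(144/25) + (-79/4)·(-128/25) + (-231)·(84/25) = -661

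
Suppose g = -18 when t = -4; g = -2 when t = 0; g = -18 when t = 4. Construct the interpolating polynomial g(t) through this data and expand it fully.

g(t) = -t^2 - 2

Newton's divided differences:
g[-4,0] = (-2 - (-18)) / (0 - (-4)) = 4
g[0,4] = (-18 - (-2)) / (4 - 0) = -4
g[-4,0,4] = (-4 - 4) / (4 - (-4)) = -1
g(t) = -18 + 4·(t + 4) + (-1)·(t + 4)t
Expanding: g(t) = -t^2 - 2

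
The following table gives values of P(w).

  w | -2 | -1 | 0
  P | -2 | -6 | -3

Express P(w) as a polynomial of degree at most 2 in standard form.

L_0(w) = (w + 1)w / [2] = (1/2)w^2 + (1/2)w
L_1(w) = (w + 2)w / [-1] = -w^2 - 2w
L_2(w) = (w + 2)(w + 1) / [2] = (1/2)w^2 + (3/2)w + 1
P(w) = (-2)·L_0 + (-6)·L_1 + (-3)·L_2
  (-2)·L_0(w) = -w^2 - w
  (-6)·L_1(w) = 6w^2 + 12w
  (-3)·L_2(w) = -(3/2)w^2 - (9/2)w - 3
Adding term by term: (7/2)w^2 + (13/2)w - 3

P(w) = (7/2)w^2 + (13/2)w - 3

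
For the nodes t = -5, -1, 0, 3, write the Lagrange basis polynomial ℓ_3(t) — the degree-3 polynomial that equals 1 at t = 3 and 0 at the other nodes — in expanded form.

ℓ_3(t) = (1/96)t^3 + (1/16)t^2 + (5/96)t

ℓ_3(t) = (t + 5)(t + 1)t / [(8)·(4)·(3)]
       = (t^3 + 6t^2 + 5t) / (96)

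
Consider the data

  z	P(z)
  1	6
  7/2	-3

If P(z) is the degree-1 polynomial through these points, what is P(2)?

12/5

L_0(2) = (-3/2)/[(-5/2)] = 3/5
L_1(2) = (1)/[(5/2)] = 2/5
Sum: 6·(3/5) + (-3)·(2/5) = 12/5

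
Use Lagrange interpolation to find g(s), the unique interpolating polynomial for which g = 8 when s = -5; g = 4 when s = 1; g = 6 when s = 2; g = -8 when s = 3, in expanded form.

g(s) = -(22/21)s^3 - (12/7)s^2 + (304/21)s - 54/7

Build the Lagrange basis polynomials:
L_0(s) = (s - 1)(s - 2)(s - 3) / [-336] = -(1/336)s^3 + (1/56)s^2 - (11/336)s + 1/56
L_1(s) = (s + 5)(s - 2)(s - 3) / [12] = (1/12)s^3 - (19/12)s + 5/2
L_2(s) = (s + 5)(s - 1)(s - 3) / [-7] = -(1/7)s^3 - (1/7)s^2 + (17/7)s - 15/7
L_3(s) = (s + 5)(s - 1)(s - 2) / [16] = (1/16)s^3 + (1/8)s^2 - (13/16)s + 5/8
g(s) = 8·L_0 + 4·L_1 + 6·L_2 + (-8)·L_3
  8·L_0(s) = -(1/42)s^3 + (1/7)s^2 - (11/42)s + 1/7
  4·L_1(s) = (1/3)s^3 - (19/3)s + 10
  6·L_2(s) = -(6/7)s^3 - (6/7)s^2 + (102/7)s - 90/7
  (-8)·L_3(s) = -(1/2)s^3 - s^2 + (13/2)s - 5
Adding term by term: -(22/21)s^3 - (12/7)s^2 + (304/21)s - 54/7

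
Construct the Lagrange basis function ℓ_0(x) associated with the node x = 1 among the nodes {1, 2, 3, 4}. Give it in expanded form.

ℓ_0(x) = -(1/6)x^3 + (3/2)x^2 - (13/3)x + 4

ℓ_0(x) = (x - 2)(x - 3)(x - 4) / [(-1)·(-2)·(-3)]
       = (x^3 - 9x^2 + 26x - 24) / (-6)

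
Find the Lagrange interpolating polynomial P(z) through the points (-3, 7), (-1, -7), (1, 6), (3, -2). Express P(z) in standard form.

P(z) = -z^3 + (3/8)z^2 + (15/2)z - 7/8

Build the Lagrange basis polynomials:
L_0(z) = (z + 1)(z - 1)(z - 3) / [-48] = -(1/48)z^3 + (1/16)z^2 + (1/48)z - 1/16
L_1(z) = (z + 3)(z - 1)(z - 3) / [16] = (1/16)z^3 - (1/16)z^2 - (9/16)z + 9/16
L_2(z) = (z + 3)(z + 1)(z - 3) / [-16] = -(1/16)z^3 - (1/16)z^2 + (9/16)z + 9/16
L_3(z) = (z + 3)(z + 1)(z - 1) / [48] = (1/48)z^3 + (1/16)z^2 - (1/48)z - 1/16
P(z) = 7·L_0 + (-7)·L_1 + 6·L_2 + (-2)·L_3
  7·L_0(z) = -(7/48)z^3 + (7/16)z^2 + (7/48)z - 7/16
  (-7)·L_1(z) = -(7/16)z^3 + (7/16)z^2 + (63/16)z - 63/16
  6·L_2(z) = -(3/8)z^3 - (3/8)z^2 + (27/8)z + 27/8
  (-2)·L_3(z) = -(1/24)z^3 - (1/8)z^2 + (1/24)z + 1/8
Adding term by term: -z^3 + (3/8)z^2 + (15/2)z - 7/8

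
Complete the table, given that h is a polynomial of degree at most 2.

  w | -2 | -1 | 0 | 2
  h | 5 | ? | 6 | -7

29/4

The 3 known values determine h uniquely (degree ≤ 2).
Evaluate each Lagrange basis at w = -1:
L_0(-1) = (-1)·(-3)/[(-2)·(-4)] = 3/8
L_1(-1) = (1)·(-3)/[(2)·(-2)] = 3/4
L_2(-1) = (1)·(-1)/[(4)·(2)] = -1/8
Sum: 5·(3/8) + 6·(3/4) + (-7)·(-1/8) = 29/4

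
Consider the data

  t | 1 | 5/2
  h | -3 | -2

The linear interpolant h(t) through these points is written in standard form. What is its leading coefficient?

2/3

Build the Lagrange basis polynomials:
L_0(t) = (t - 5/2) / [-3/2] = -(2/3)t + 5/3
L_1(t) = (t - 1) / [3/2] = (2/3)t - 2/3
h(t) = (-3)·L_0 + (-2)·L_1
Only the coefficient of t is needed; take it from each L_i and combine:
(-3)·(-2/3) + (-2)·(2/3) = 2/3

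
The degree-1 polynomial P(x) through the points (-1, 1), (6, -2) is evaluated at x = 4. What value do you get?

L_0(4) = (-2)/[(-7)] = 2/7
L_1(4) = (5)/[(7)] = 5/7
Sum: 1·(2/7) + (-2)·(5/7) = -8/7

-8/7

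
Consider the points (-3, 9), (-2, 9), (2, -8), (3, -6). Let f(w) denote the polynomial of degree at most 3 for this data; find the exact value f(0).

Using Newton's divided-difference form:
f[-3,-2] = (9 - 9) / (-2 - (-3)) = 0
f[-2,2] = (-8 - 9) / (2 - (-2)) = -17/4
f[2,3] = (-6 - (-8)) / (3 - 2) = 2
f[-3,-2,2] = (-17/4 - 0) / (2 - (-3)) = -17/20
f[-2,2,3] = (2 - (-17/4)) / (3 - (-2)) = 5/4
f[-3,-2,2,3] = (5/4 - (-17/20)) / (3 - (-3)) = 7/20
f(0) = 9 + 0·(3) + (-17/20)·(3)·(2) + (7/20)·(3)·(2)·(-2) = -3/10

-3/10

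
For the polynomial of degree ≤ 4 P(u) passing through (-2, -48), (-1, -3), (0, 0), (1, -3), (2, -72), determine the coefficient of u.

2

Build the Lagrange basis polynomials:
L_0(u) = (u + 1)u(u - 1)(u - 2) / [24] = (1/24)u^4 - (1/12)u^3 - (1/24)u^2 + (1/12)u
L_1(u) = (u + 2)u(u - 1)(u - 2) / [-6] = -(1/6)u^4 + (1/6)u^3 + (2/3)u^2 - (2/3)u
L_2(u) = (u + 2)(u + 1)(u - 1)(u - 2) / [4] = (1/4)u^4 - (5/4)u^2 + 1
L_3(u) = (u + 2)(u + 1)u(u - 2) / [-6] = -(1/6)u^4 - (1/6)u^3 + (2/3)u^2 + (2/3)u
L_4(u) = (u + 2)(u + 1)u(u - 1) / [24] = (1/24)u^4 + (1/12)u^3 - (1/24)u^2 - (1/12)u
P(u) = (-48)·L_0 + (-3)·L_1 + 0·L_2 + (-3)·L_3 + (-72)·L_4
Only the coefficient of u is needed; take it from each L_i and combine:
(-48)·(1/12) + (-3)·(-2/3) + 0·(0) + (-3)·(2/3) + (-72)·(-1/12) = 2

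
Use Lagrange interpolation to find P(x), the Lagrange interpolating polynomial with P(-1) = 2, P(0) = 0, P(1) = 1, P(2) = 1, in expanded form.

Build the Lagrange basis polynomials:
L_0(x) = x(x - 1)(x - 2) / [-6] = -(1/6)x^3 + (1/2)x^2 - (1/3)x
L_1(x) = (x + 1)(x - 1)(x - 2) / [2] = (1/2)x^3 - x^2 - (1/2)x + 1
L_2(x) = (x + 1)x(x - 2) / [-2] = -(1/2)x^3 + (1/2)x^2 + x
L_3(x) = (x + 1)x(x - 1) / [6] = (1/6)x^3 - (1/6)x
P(x) = 2·L_0 + 0·L_1 + 1·L_2 + 1·L_3
  2·L_0(x) = -(1/3)x^3 + x^2 - (2/3)x
  0·L_1(x) = 0
  1·L_2(x) = -(1/2)x^3 + (1/2)x^2 + x
  1·L_3(x) = (1/6)x^3 - (1/6)x
Adding term by term: -(2/3)x^3 + (3/2)x^2 + (1/6)x

P(x) = -(2/3)x^3 + (3/2)x^2 + (1/6)x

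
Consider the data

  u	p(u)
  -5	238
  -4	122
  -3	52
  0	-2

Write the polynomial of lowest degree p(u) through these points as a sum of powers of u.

p(u) = -2u^3 - u^2 - 3u - 2

Build the Lagrange basis polynomials:
L_0(u) = (u + 4)(u + 3)u / [-10] = -(1/10)u^3 - (7/10)u^2 - (6/5)u
L_1(u) = (u + 5)(u + 3)u / [4] = (1/4)u^3 + 2u^2 + (15/4)u
L_2(u) = (u + 5)(u + 4)u / [-6] = -(1/6)u^3 - (3/2)u^2 - (10/3)u
L_3(u) = (u + 5)(u + 4)(u + 3) / [60] = (1/60)u^3 + (1/5)u^2 + (47/60)u + 1
p(u) = 238·L_0 + 122·L_1 + 52·L_2 + (-2)·L_3
  238·L_0(u) = -(119/5)u^3 - (833/5)u^2 - (1428/5)u
  122·L_1(u) = (61/2)u^3 + 244u^2 + (915/2)u
  52·L_2(u) = -(26/3)u^3 - 78u^2 - (520/3)u
  (-2)·L_3(u) = -(1/30)u^3 - (2/5)u^2 - (47/30)u - 2
Adding term by term: -2u^3 - u^2 - 3u - 2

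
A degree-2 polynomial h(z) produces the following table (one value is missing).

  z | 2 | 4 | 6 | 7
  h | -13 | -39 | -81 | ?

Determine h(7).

-108

The 3 known values determine h uniquely (degree ≤ 2).
Evaluate each Lagrange basis at z = 7:
L_0(7) = (3)·(1)/[(-2)·(-4)] = 3/8
L_1(7) = (5)·(1)/[(2)·(-2)] = -5/4
L_2(7) = (5)·(3)/[(4)·(2)] = 15/8
Sum: (-13)·(3/8) + (-39)·(-5/4) + (-81)·(15/8) = -108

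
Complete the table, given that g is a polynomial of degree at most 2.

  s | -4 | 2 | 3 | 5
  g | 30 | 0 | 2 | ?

The 3 known values determine g uniquely (degree ≤ 2).
L_0(5) = (3)·(2)/[(-6)·(-7)] = 1/7
L_1(5) = (9)·(2)/[(6)·(-1)] = -3
L_2(5) = (9)·(3)/[(7)·(1)] = 27/7
Sum: 30·(1/7) + 0 + 2·(27/7) = 12

12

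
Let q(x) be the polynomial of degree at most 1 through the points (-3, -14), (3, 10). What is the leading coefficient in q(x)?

4

The leading coefficient equals the top divided difference q[-3,3].
q[-3,3] = (10 - (-14)) / (3 - (-3)) = 4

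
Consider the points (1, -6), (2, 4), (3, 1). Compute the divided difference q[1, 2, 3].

q[1,2] = (4 - (-6)) / (2 - 1) = 10
q[2,3] = (1 - 4) / (3 - 2) = -3
q[1,2,3] = (-3 - 10) / (3 - 1) = -13/2

-13/2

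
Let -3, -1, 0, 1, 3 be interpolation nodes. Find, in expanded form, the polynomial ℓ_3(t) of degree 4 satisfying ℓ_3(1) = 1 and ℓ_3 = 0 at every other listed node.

ℓ_3(t) = (t + 3)(t + 1)t(t - 3) / [(4)·(2)·(1)·(-2)]
       = (t^4 + t^3 - 9t^2 - 9t) / (-16)

ℓ_3(t) = -(1/16)t^4 - (1/16)t^3 + (9/16)t^2 + (9/16)t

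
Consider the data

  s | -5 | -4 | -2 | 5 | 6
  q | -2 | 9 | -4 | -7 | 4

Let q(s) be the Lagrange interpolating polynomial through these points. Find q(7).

62/7

Evaluate each Lagrange basis at s = 7:
L_0(7) = (11)·(9)·(2)·(1)/[(-1)·(-3)·(-10)·(-11)] = 3/5
L_1(7) = (12)·(9)·(2)·(1)/[(1)·(-2)·(-9)·(-10)] = -6/5
L_2(7) = (12)·(11)·(2)·(1)/[(3)·(2)·(-7)·(-8)] = 11/14
L_3(7) = (12)·(11)·(9)·(1)/[(10)·(9)·(7)·(-1)] = -66/35
L_4(7) = (12)·(11)·(9)·(2)/[(11)·(10)·(8)·(1)] = 27/10
Sum: (-2)·(3/5) + 9·(-6/5) + (-4)·(11/14) + (-7)·(-66/35) + 4·(27/10) = 62/7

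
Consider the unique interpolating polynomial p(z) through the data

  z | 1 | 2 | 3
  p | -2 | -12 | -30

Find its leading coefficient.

-4

The leading coefficient equals the top divided difference p[1,2,3].
p[1,2] = (-12 - (-2)) / (2 - 1) = -10
p[2,3] = (-30 - (-12)) / (3 - 2) = -18
p[1,2,3] = (-18 - (-10)) / (3 - 1) = -4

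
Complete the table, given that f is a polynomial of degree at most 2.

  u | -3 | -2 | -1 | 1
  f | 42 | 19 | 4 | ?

-2

The 3 known values determine f uniquely (degree ≤ 2).
L_0(1) = (3)·(2)/[(-1)·(-2)] = 3
L_1(1) = (4)·(2)/[(1)·(-1)] = -8
L_2(1) = (4)·(3)/[(2)·(1)] = 6
Sum: 42·(3) + 19·(-8) + 4·(6) = -2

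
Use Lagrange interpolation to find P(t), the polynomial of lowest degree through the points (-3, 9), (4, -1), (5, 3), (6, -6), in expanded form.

P(t) = -(67/84)t^3 + (153/28)t^2 + (73/21)t - 359/7

L_0(t) = (t - 4)(t - 5)(t - 6) / [-504] = -(1/504)t^3 + (5/168)t^2 - (37/252)t + 5/21
L_1(t) = (t + 3)(t - 5)(t - 6) / [14] = (1/14)t^3 - (4/7)t^2 - (3/14)t + 45/7
L_2(t) = (t + 3)(t - 4)(t - 6) / [-8] = -(1/8)t^3 + (7/8)t^2 + (3/4)t - 9
L_3(t) = (t + 3)(t - 4)(t - 5) / [18] = (1/18)t^3 - (1/3)t^2 - (7/18)t + 10/3
P(t) = 9·L_0 + (-1)·L_1 + 3·L_2 + (-6)·L_3
  9·L_0(t) = -(1/56)t^3 + (15/56)t^2 - (37/28)t + 15/7
  (-1)·L_1(t) = -(1/14)t^3 + (4/7)t^2 + (3/14)t - 45/7
  3·L_2(t) = -(3/8)t^3 + (21/8)t^2 + (9/4)t - 27
  (-6)·L_3(t) = -(1/3)t^3 + 2t^2 + (7/3)t - 20
Adding term by term: -(67/84)t^3 + (153/28)t^2 + (73/21)t - 359/7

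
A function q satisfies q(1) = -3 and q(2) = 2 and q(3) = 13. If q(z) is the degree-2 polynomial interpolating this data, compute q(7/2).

Using Newton's divided-difference form:
q[1,2] = (2 - (-3)) / (2 - 1) = 5
q[2,3] = (13 - 2) / (3 - 2) = 11
q[1,2,3] = (11 - 5) / (3 - 1) = 3
q(7/2) = -3 + 5·(5/2) + 3·(5/2)·(3/2) = 83/4

83/4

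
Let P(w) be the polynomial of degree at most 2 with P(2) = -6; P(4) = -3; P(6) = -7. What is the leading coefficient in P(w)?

-7/8

The leading coefficient equals the top divided difference P[2,4,6].
P[2,4] = (-3 - (-6)) / (4 - 2) = 3/2
P[4,6] = (-7 - (-3)) / (6 - 4) = -2
P[2,4,6] = (-2 - 3/2) / (6 - 2) = -7/8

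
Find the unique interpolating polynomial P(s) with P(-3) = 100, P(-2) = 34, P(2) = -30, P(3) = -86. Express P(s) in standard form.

Build the Lagrange basis polynomials:
L_0(s) = (s + 2)(s - 2)(s - 3) / [-30] = -(1/30)s^3 + (1/10)s^2 + (2/15)s - 2/5
L_1(s) = (s + 3)(s - 2)(s - 3) / [20] = (1/20)s^3 - (1/10)s^2 - (9/20)s + 9/10
L_2(s) = (s + 3)(s + 2)(s - 3) / [-20] = -(1/20)s^3 - (1/10)s^2 + (9/20)s + 9/10
L_3(s) = (s + 3)(s + 2)(s - 2) / [30] = (1/30)s^3 + (1/10)s^2 - (2/15)s - 2/5
P(s) = 100·L_0 + 34·L_1 + (-30)·L_2 + (-86)·L_3
  100·L_0(s) = -(10/3)s^3 + 10s^2 + (40/3)s - 40
  34·L_1(s) = (17/10)s^3 - (17/5)s^2 - (153/10)s + 153/5
  (-30)·L_2(s) = (3/2)s^3 + 3s^2 - (27/2)s - 27
  (-86)·L_3(s) = -(43/15)s^3 - (43/5)s^2 + (172/15)s + 172/5
Adding term by term: -3s^3 + s^2 - 4s - 2

P(s) = -3s^3 + s^2 - 4s - 2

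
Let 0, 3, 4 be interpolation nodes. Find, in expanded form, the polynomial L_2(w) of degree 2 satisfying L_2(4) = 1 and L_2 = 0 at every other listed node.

L_2(w) = (1/4)w^2 - (3/4)w

L_2(w) = w(w - 3) / [(4)·(1)]
       = (w^2 - 3w) / (4)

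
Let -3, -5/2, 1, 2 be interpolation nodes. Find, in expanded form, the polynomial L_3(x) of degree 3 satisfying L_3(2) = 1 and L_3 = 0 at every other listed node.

L_3(x) = (x + 3)(x + 5/2)(x - 1) / [(5)·(9/2)·(1)]
       = (x^3 + (9/2)x^2 + 2x - 15/2) / (45/2)

L_3(x) = (2/45)x^3 + (1/5)x^2 + (4/45)x - 1/3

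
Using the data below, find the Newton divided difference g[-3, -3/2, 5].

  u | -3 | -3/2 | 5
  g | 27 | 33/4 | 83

g[-3,-3/2] = (33/4 - 27) / (-3/2 - (-3)) = -25/2
g[-3/2,5] = (83 - 33/4) / (5 - (-3/2)) = 23/2
g[-3,-3/2,5] = (23/2 - (-25/2)) / (5 - (-3)) = 3

3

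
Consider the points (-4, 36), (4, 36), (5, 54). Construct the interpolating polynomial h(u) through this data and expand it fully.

Build the Lagrange basis polynomials:
L_0(u) = (u - 4)(u - 5) / [72] = (1/72)u^2 - (1/8)u + 5/18
L_1(u) = (u + 4)(u - 5) / [-8] = -(1/8)u^2 + (1/8)u + 5/2
L_2(u) = (u + 4)(u - 4) / [9] = (1/9)u^2 - 16/9
h(u) = 36·L_0 + 36·L_1 + 54·L_2
  36·L_0(u) = (1/2)u^2 - (9/2)u + 10
  36·L_1(u) = -(9/2)u^2 + (9/2)u + 90
  54·L_2(u) = 6u^2 - 96
Adding term by term: 2u^2 + 4

h(u) = 2u^2 + 4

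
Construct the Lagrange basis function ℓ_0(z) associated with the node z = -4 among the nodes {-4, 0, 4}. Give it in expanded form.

ℓ_0(z) = (1/32)z^2 - (1/8)z

ℓ_0(z) = z(z - 4) / [(-4)·(-8)]
       = (z^2 - 4z) / (32)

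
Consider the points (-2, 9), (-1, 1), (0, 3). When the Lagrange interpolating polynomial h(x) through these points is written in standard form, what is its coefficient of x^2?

The leading coefficient equals the top divided difference h[-2,-1,0].
h[-2,-1] = (1 - 9) / (-1 - (-2)) = -8
h[-1,0] = (3 - 1) / (0 - (-1)) = 2
h[-2,-1,0] = (2 - (-8)) / (0 - (-2)) = 5

5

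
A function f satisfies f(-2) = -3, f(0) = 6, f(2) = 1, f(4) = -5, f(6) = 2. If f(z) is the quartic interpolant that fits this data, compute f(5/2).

Using Newton's divided-difference form:
f[-2,0] = (6 - (-3)) / (0 - (-2)) = 9/2
f[0,2] = (1 - 6) / (2 - 0) = -5/2
f[2,4] = (-5 - 1) / (4 - 2) = -3
f[4,6] = (2 - (-5)) / (6 - 4) = 7/2
f[-2,0,2] = (-5/2 - 9/2) / (2 - (-2)) = -7/4
f[0,2,4] = (-3 - (-5/2)) / (4 - 0) = -1/8
f[2,4,6] = (7/2 - (-3)) / (6 - 2) = 13/8
f[-2,0,2,4] = (-1/8 - (-7/4)) / (4 - (-2)) = 13/48
f[0,2,4,6] = (13/8 - (-1/8)) / (6 - 0) = 7/24
f[-2,0,2,4,6] = (7/24 - 13/48) / (6 - (-2)) = 1/384
f(5/2) = -3 + (9/2)·(9/2) + (-7/4)·(9/2)·(5/2) + (13/48)·(9/2)·(5/2)·(1/2) + (1/384)·(9/2)·(5/2)·(1/2)·(-3/2) = -1917/2048

-1917/2048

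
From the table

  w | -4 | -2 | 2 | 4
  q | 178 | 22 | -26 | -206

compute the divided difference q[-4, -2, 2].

11

q[-4,-2] = (22 - 178) / (-2 - (-4)) = -78
q[-2,2] = (-26 - 22) / (2 - (-2)) = -12
q[-4,-2,2] = (-12 - (-78)) / (2 - (-4)) = 11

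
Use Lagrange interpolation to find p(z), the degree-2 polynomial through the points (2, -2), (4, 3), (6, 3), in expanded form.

Build the Lagrange basis polynomials:
L_0(z) = (z - 4)(z - 6) / [8] = (1/8)z^2 - (5/4)z + 3
L_1(z) = (z - 2)(z - 6) / [-4] = -(1/4)z^2 + 2z - 3
L_2(z) = (z - 2)(z - 4) / [8] = (1/8)z^2 - (3/4)z + 1
p(z) = (-2)·L_0 + 3·L_1 + 3·L_2
  (-2)·L_0(z) = -(1/4)z^2 + (5/2)z - 6
  3·L_1(z) = -(3/4)z^2 + 6z - 9
  3·L_2(z) = (3/8)z^2 - (9/4)z + 3
Adding term by term: -(5/8)z^2 + (25/4)z - 12

p(z) = -(5/8)z^2 + (25/4)z - 12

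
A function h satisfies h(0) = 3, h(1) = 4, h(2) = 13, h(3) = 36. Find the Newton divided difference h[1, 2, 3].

7

h[1,2] = (13 - 4) / (2 - 1) = 9
h[2,3] = (36 - 13) / (3 - 2) = 23
h[1,2,3] = (23 - 9) / (3 - 1) = 7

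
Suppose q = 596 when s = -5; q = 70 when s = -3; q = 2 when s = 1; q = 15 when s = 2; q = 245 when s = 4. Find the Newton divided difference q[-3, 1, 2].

6

q[-3,1] = (2 - 70) / (1 - (-3)) = -17
q[1,2] = (15 - 2) / (2 - 1) = 13
q[-3,1,2] = (13 - (-17)) / (2 - (-3)) = 6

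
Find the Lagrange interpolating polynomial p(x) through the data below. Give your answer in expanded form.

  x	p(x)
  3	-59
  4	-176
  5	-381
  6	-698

p(x) = -4x^3 + 4x^2 + 3x + 4

Build the Lagrange basis polynomials:
L_0(x) = (x - 4)(x - 5)(x - 6) / [-6] = -(1/6)x^3 + (5/2)x^2 - (37/3)x + 20
L_1(x) = (x - 3)(x - 5)(x - 6) / [2] = (1/2)x^3 - 7x^2 + (63/2)x - 45
L_2(x) = (x - 3)(x - 4)(x - 6) / [-2] = -(1/2)x^3 + (13/2)x^2 - 27x + 36
L_3(x) = (x - 3)(x - 4)(x - 5) / [6] = (1/6)x^3 - 2x^2 + (47/6)x - 10
p(x) = (-59)·L_0 + (-176)·L_1 + (-381)·L_2 + (-698)·L_3
  (-59)·L_0(x) = (59/6)x^3 - (295/2)x^2 + (2183/3)x - 1180
  (-176)·L_1(x) = -88x^3 + 1232x^2 - 5544x + 7920
  (-381)·L_2(x) = (381/2)x^3 - (4953/2)x^2 + 10287x - 13716
  (-698)·L_3(x) = -(349/3)x^3 + 1396x^2 - (16403/3)x + 6980
Adding term by term: -4x^3 + 4x^2 + 3x + 4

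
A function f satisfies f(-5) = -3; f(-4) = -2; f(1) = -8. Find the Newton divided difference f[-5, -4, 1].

-11/30

f[-5,-4] = (-2 - (-3)) / (-4 - (-5)) = 1
f[-4,1] = (-8 - (-2)) / (1 - (-4)) = -6/5
f[-5,-4,1] = (-6/5 - 1) / (1 - (-5)) = -11/30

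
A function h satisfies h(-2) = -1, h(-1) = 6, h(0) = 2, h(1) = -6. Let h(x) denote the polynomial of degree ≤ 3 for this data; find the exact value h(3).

-6

L_0(3) = (4)·(3)·(2)/[(-1)·(-2)·(-3)] = -4
L_1(3) = (5)·(3)·(2)/[(1)·(-1)·(-2)] = 15
L_2(3) = (5)·(4)·(2)/[(2)·(1)·(-1)] = -20
L_3(3) = (5)·(4)·(3)/[(3)·(2)·(1)] = 10
Sum: (-1)·(-4) + 6·(15) + 2·(-20) + (-6)·(10) = -6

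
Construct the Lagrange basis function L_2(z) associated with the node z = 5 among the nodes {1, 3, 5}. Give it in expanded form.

L_2(z) = (z - 1)(z - 3) / [(4)·(2)]
       = (z^2 - 4z + 3) / (8)

L_2(z) = (1/8)z^2 - (1/2)z + 3/8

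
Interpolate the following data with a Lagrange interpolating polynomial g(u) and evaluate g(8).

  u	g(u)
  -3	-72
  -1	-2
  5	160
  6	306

808

Evaluate each Lagrange basis at u = 8:
L_0(8) = (9)·(3)·(2)/[(-2)·(-8)·(-9)] = -3/8
L_1(8) = (11)·(3)·(2)/[(2)·(-6)·(-7)] = 11/14
L_2(8) = (11)·(9)·(2)/[(8)·(6)·(-1)] = -33/8
L_3(8) = (11)·(9)·(3)/[(9)·(7)·(1)] = 33/7
Sum: (-72)·(-3/8) + (-2)·(11/14) + 160·(-33/8) + 306·(33/7) = 808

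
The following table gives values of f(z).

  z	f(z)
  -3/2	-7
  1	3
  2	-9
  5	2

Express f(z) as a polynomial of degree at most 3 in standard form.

f(z) = (713/546)z^3 - (2377/364)z^2 - (1693/1092)z + 1779/182

L_0(z) = (z - 1)(z - 2)(z - 5) / [-455/8] = -(8/455)z^3 + (64/455)z^2 - (136/455)z + 16/91
L_1(z) = (z + 3/2)(z - 2)(z - 5) / [10] = (1/10)z^3 - (11/20)z^2 - (1/20)z + 3/2
L_2(z) = (z + 3/2)(z - 1)(z - 5) / [-21/2] = -(2/21)z^3 + (3/7)z^2 + (8/21)z - 5/7
L_3(z) = (z + 3/2)(z - 1)(z - 2) / [78] = (1/78)z^3 - (1/52)z^2 - (5/156)z + 1/26
f(z) = (-7)·L_0 + 3·L_1 + (-9)·L_2 + 2·L_3
  (-7)·L_0(z) = (8/65)z^3 - (64/65)z^2 + (136/65)z - 16/13
  3·L_1(z) = (3/10)z^3 - (33/20)z^2 - (3/20)z + 9/2
  (-9)·L_2(z) = (6/7)z^3 - (27/7)z^2 - (24/7)z + 45/7
  2·L_3(z) = (1/39)z^3 - (1/26)z^2 - (5/78)z + 1/13
Adding term by term: (713/546)z^3 - (2377/364)z^2 - (1693/1092)z + 1779/182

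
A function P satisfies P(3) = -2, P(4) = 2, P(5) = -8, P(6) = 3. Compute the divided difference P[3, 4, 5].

P[3,4] = (2 - (-2)) / (4 - 3) = 4
P[4,5] = (-8 - 2) / (5 - 4) = -10
P[3,4,5] = (-10 - 4) / (5 - 3) = -7

-7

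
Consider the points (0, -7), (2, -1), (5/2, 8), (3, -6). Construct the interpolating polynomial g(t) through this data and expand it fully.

Newton's divided differences:
g[0,2] = (-1 - (-7)) / (2 - 0) = 3
g[2,5/2] = (8 - (-1)) / (5/2 - 2) = 18
g[5/2,3] = (-6 - 8) / (3 - 5/2) = -28
g[0,2,5/2] = (18 - 3) / (5/2 - 0) = 6
g[2,5/2,3] = (-28 - 18) / (3 - 2) = -46
g[0,2,5/2,3] = (-46 - 6) / (3 - 0) = -52/3
g(t) = -7 + 3·t + 6·t(t - 2) + (-52/3)·t(t - 2)(t - 5/2)
Expanding: g(t) = -(52/3)t^3 + 84t^2 - (287/3)t - 7

g(t) = -(52/3)t^3 + 84t^2 - (287/3)t - 7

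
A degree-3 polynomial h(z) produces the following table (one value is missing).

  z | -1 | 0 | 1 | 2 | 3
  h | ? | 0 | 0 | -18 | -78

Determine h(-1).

The 4 known values determine h uniquely (degree ≤ 3).
L_0(-1) = (-2)·(-3)·(-4)/[(-1)·(-2)·(-3)] = 4
L_1(-1) = (-1)·(-3)·(-4)/[(1)·(-1)·(-2)] = -6
L_2(-1) = (-1)·(-2)·(-4)/[(2)·(1)·(-1)] = 4
L_3(-1) = (-1)·(-2)·(-3)/[(3)·(2)·(1)] = -1
Sum: 0 + 0 + (-18)·(4) + (-78)·(-1) = 6

6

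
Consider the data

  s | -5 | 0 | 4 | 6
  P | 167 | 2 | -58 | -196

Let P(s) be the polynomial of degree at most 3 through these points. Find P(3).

-25

Evaluate each Lagrange basis at s = 3:
L_0(3) = (3)·(-1)·(-3)/[(-5)·(-9)·(-11)] = -1/55
L_1(3) = (8)·(-1)·(-3)/[(5)·(-4)·(-6)] = 1/5
L_2(3) = (8)·(3)·(-3)/[(9)·(4)·(-2)] = 1
L_3(3) = (8)·(3)·(-1)/[(11)·(6)·(2)] = -2/11
Sum: 167·(-1/55) + 2·(1/5) + (-58)·(1) + (-196)·(-2/11) = -25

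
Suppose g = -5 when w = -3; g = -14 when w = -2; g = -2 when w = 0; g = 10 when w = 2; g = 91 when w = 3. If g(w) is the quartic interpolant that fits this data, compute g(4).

310

Evaluate each Lagrange basis at w = 4:
L_0(4) = (6)·(4)·(2)·(1)/[(-1)·(-3)·(-5)·(-6)] = 8/15
L_1(4) = (7)·(4)·(2)·(1)/[(1)·(-2)·(-4)·(-5)] = -7/5
L_2(4) = (7)·(6)·(2)·(1)/[(3)·(2)·(-2)·(-3)] = 7/3
L_3(4) = (7)·(6)·(4)·(1)/[(5)·(4)·(2)·(-1)] = -21/5
L_4(4) = (7)·(6)·(4)·(2)/[(6)·(5)·(3)·(1)] = 56/15
Sum: (-5)·(8/15) + (-14)·(-7/5) + (-2)·(7/3) + 10·(-21/5) + 91·(56/15) = 310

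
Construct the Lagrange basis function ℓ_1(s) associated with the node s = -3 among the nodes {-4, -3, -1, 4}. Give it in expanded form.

ℓ_1(s) = (s + 4)(s + 1)(s - 4) / [(1)·(-2)·(-7)]
       = (s^3 + s^2 - 16s - 16) / (14)

ℓ_1(s) = (1/14)s^3 + (1/14)s^2 - (8/7)s - 8/7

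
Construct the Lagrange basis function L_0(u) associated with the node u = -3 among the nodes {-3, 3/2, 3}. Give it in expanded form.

L_0(u) = (u - 3/2)(u - 3) / [(-9/2)·(-6)]
       = (u^2 - (9/2)u + 9/2) / (27)

L_0(u) = (1/27)u^2 - (1/6)u + 1/6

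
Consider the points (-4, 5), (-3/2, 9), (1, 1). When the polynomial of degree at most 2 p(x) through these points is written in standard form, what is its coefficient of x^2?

-24/25

L_0(x) = (x + 3/2)(x - 1) / [25/2] = (2/25)x^2 + (1/25)x - 3/25
L_1(x) = (x + 4)(x - 1) / [-25/4] = -(4/25)x^2 - (12/25)x + 16/25
L_2(x) = (x + 4)(x + 3/2) / [25/2] = (2/25)x^2 + (11/25)x + 12/25
p(x) = 5·L_0 + 9·L_1 + 1·L_2
Only the coefficient of x^2 is needed; take it from each L_i and combine:
5·(2/25) + 9·(-4/25) + 1·(2/25) = -24/25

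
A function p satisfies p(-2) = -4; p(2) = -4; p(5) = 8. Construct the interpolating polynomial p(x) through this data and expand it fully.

Build the Lagrange basis polynomials:
L_0(x) = (x - 2)(x - 5) / [28] = (1/28)x^2 - (1/4)x + 5/14
L_1(x) = (x + 2)(x - 5) / [-12] = -(1/12)x^2 + (1/4)x + 5/6
L_2(x) = (x + 2)(x - 2) / [21] = (1/21)x^2 - 4/21
p(x) = (-4)·L_0 + (-4)·L_1 + 8·L_2
  (-4)·L_0(x) = -(1/7)x^2 + x - 10/7
  (-4)·L_1(x) = (1/3)x^2 - x - 10/3
  8·L_2(x) = (8/21)x^2 - 32/21
Adding term by term: (4/7)x^2 - 44/7

p(x) = (4/7)x^2 - 44/7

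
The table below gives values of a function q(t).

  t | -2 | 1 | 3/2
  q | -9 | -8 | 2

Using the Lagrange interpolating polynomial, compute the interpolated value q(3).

L_0(3) = (2)·(3/2)/[(-3)·(-7/2)] = 2/7
L_1(3) = (5)·(3/2)/[(3)·(-1/2)] = -5
L_2(3) = (5)·(2)/[(7/2)·(1/2)] = 40/7
Sum: (-9)·(2/7) + (-8)·(-5) + 2·(40/7) = 342/7

342/7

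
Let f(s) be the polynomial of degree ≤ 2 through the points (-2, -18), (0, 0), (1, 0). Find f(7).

Evaluate each Lagrange basis at s = 7:
L_0(7) = (7)·(6)/[(-2)·(-3)] = 7
L_1(7) = (9)·(6)/[(2)·(-1)] = -27
L_2(7) = (9)·(7)/[(3)·(1)] = 21
Sum: (-18)·(7) + 0 + 0 = -126

-126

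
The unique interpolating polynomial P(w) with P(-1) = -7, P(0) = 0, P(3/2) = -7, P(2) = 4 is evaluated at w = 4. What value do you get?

Evaluate each Lagrange basis at w = 4:
L_0(4) = (4)·(5/2)·(2)/[(-1)·(-5/2)·(-3)] = -8/3
L_1(4) = (5)·(5/2)·(2)/[(1)·(-3/2)·(-2)] = 25/3
L_2(4) = (5)·(4)·(2)/[(5/2)·(3/2)·(-1/2)] = -64/3
L_3(4) = (5)·(4)·(5/2)/[(3)·(2)·(1/2)] = 50/3
Sum: (-7)·(-8/3) + 0 + (-7)·(-64/3) + 4·(50/3) = 704/3

704/3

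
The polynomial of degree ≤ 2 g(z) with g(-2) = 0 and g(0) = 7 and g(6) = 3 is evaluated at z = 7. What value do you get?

Evaluate each Lagrange basis at z = 7:
L_0(7) = (7)·(1)/[(-2)·(-8)] = 7/16
L_1(7) = (9)·(1)/[(2)·(-6)] = -3/4
L_2(7) = (9)·(7)/[(8)·(6)] = 21/16
Sum: 0 + 7·(-3/4) + 3·(21/16) = -21/16

-21/16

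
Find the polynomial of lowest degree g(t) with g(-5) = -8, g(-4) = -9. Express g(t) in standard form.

Build the Lagrange basis polynomials:
L_0(t) = (t + 4) / [-1] = -t - 4
L_1(t) = (t + 5) / [1] = t + 5
g(t) = (-8)·L_0 + (-9)·L_1
  (-8)·L_0(t) = 8t + 32
  (-9)·L_1(t) = -9t - 45
Adding term by term: -t - 13

g(t) = -t - 13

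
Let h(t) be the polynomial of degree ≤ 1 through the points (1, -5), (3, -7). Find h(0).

-4

L_0(0) = (-3)/[(-2)] = 3/2
L_1(0) = (-1)/[(2)] = -1/2
Sum: (-5)·(3/2) + (-7)·(-1/2) = -4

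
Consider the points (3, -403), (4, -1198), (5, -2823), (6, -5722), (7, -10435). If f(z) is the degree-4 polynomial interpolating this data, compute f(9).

-27943

Using Newton's divided-difference form:
f[3,4] = (-1198 - (-403)) / (4 - 3) = -795
f[4,5] = (-2823 - (-1198)) / (5 - 4) = -1625
f[5,6] = (-5722 - (-2823)) / (6 - 5) = -2899
f[6,7] = (-10435 - (-5722)) / (7 - 6) = -4713
f[3,4,5] = (-1625 - (-795)) / (5 - 3) = -415
f[4,5,6] = (-2899 - (-1625)) / (6 - 4) = -637
f[5,6,7] = (-4713 - (-2899)) / (7 - 5) = -907
f[3,4,5,6] = (-637 - (-415)) / (6 - 3) = -74
f[4,5,6,7] = (-907 - (-637)) / (7 - 4) = -90
f[3,4,5,6,7] = (-90 - (-74)) / (7 - 3) = -4
f(9) = -403 + (-795)·(6) + (-415)·(6)·(5) + (-74)·(6)·(5)·(4) + (-4)·(6)·(5)·(4)·(3) = -27943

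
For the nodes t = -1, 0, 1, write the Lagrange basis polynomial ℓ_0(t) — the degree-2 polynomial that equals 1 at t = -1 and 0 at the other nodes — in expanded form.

ℓ_0(t) = t(t - 1) / [(-1)·(-2)]
       = (t^2 - t) / (2)

ℓ_0(t) = (1/2)t^2 - (1/2)t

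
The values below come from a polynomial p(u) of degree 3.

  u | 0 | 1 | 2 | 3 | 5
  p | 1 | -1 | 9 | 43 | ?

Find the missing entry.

231

The 4 known values determine p uniquely (degree ≤ 3).
Evaluate each Lagrange basis at u = 5:
L_0(5) = (4)·(3)·(2)/[(-1)·(-2)·(-3)] = -4
L_1(5) = (5)·(3)·(2)/[(1)·(-1)·(-2)] = 15
L_2(5) = (5)·(4)·(2)/[(2)·(1)·(-1)] = -20
L_3(5) = (5)·(4)·(3)/[(3)·(2)·(1)] = 10
Sum: 1·(-4) + (-1)·(15) + 9·(-20) + 43·(10) = 231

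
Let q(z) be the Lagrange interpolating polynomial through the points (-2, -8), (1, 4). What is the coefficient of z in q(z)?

Build the Lagrange basis polynomials:
L_0(z) = (z - 1) / [-3] = -(1/3)z + 1/3
L_1(z) = (z + 2) / [3] = (1/3)z + 2/3
q(z) = (-8)·L_0 + 4·L_1
Only the coefficient of z is needed; take it from each L_i and combine:
(-8)·(-1/3) + 4·(1/3) = 4

4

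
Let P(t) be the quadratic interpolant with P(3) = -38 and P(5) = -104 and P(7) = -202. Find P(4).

Evaluate each Lagrange basis at t = 4:
L_0(4) = (-1)·(-3)/[(-2)·(-4)] = 3/8
L_1(4) = (1)·(-3)/[(2)·(-2)] = 3/4
L_2(4) = (1)·(-1)/[(4)·(2)] = -1/8
Sum: (-38)·(3/8) + (-104)·(3/4) + (-202)·(-1/8) = -67

-67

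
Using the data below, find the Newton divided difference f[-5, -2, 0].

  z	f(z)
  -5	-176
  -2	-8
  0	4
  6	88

-10

f[-5,-2] = (-8 - (-176)) / (-2 - (-5)) = 56
f[-2,0] = (4 - (-8)) / (0 - (-2)) = 6
f[-5,-2,0] = (6 - 56) / (0 - (-5)) = -10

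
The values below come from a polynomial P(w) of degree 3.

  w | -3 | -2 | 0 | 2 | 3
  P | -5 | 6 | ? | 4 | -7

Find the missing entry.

69/5

The 4 known values determine P uniquely (degree ≤ 3).
L_0(0) = (2)·(-2)·(-3)/[(-1)·(-5)·(-6)] = -2/5
L_1(0) = (3)·(-2)·(-3)/[(1)·(-4)·(-5)] = 9/10
L_2(0) = (3)·(2)·(-3)/[(5)·(4)·(-1)] = 9/10
L_3(0) = (3)·(2)·(-2)/[(6)·(5)·(1)] = -2/5
Sum: (-5)·(-2/5) + 6·(9/10) + 4·(9/10) + (-7)·(-2/5) = 69/5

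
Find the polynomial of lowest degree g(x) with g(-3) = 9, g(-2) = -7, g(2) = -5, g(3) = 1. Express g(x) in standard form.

L_0(x) = (x + 2)(x - 2)(x - 3) / [-30] = -(1/30)x^3 + (1/10)x^2 + (2/15)x - 2/5
L_1(x) = (x + 3)(x - 2)(x - 3) / [20] = (1/20)x^3 - (1/10)x^2 - (9/20)x + 9/10
L_2(x) = (x + 3)(x + 2)(x - 3) / [-20] = -(1/20)x^3 - (1/10)x^2 + (9/20)x + 9/10
L_3(x) = (x + 3)(x + 2)(x - 2) / [30] = (1/30)x^3 + (1/10)x^2 - (2/15)x - 2/5
g(x) = 9·L_0 + (-7)·L_1 + (-5)·L_2 + 1·L_3
  9·L_0(x) = -(3/10)x^3 + (9/10)x^2 + (6/5)x - 18/5
  (-7)·L_1(x) = -(7/20)x^3 + (7/10)x^2 + (63/20)x - 63/10
  (-5)·L_2(x) = (1/4)x^3 + (1/2)x^2 - (9/4)x - 9/2
  1·L_3(x) = (1/30)x^3 + (1/10)x^2 - (2/15)x - 2/5
Adding term by term: -(11/30)x^3 + (11/5)x^2 + (59/30)x - 74/5

g(x) = -(11/30)x^3 + (11/5)x^2 + (59/30)x - 74/5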